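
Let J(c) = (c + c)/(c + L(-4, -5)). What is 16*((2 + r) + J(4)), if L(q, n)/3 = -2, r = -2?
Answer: -64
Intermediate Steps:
L(q, n) = -6 (L(q, n) = 3*(-2) = -6)
J(c) = 2*c/(-6 + c) (J(c) = (c + c)/(c - 6) = (2*c)/(-6 + c) = 2*c/(-6 + c))
16*((2 + r) + J(4)) = 16*((2 - 2) + 2*4/(-6 + 4)) = 16*(0 + 2*4/(-2)) = 16*(0 + 2*4*(-1/2)) = 16*(0 - 4) = 16*(-4) = -64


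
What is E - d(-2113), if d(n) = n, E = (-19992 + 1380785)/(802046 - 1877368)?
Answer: 2270794593/1075322 ≈ 2111.7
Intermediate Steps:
E = -1360793/1075322 (E = 1360793/(-1075322) = 1360793*(-1/1075322) = -1360793/1075322 ≈ -1.2655)
E - d(-2113) = -1360793/1075322 - 1*(-2113) = -1360793/1075322 + 2113 = 2270794593/1075322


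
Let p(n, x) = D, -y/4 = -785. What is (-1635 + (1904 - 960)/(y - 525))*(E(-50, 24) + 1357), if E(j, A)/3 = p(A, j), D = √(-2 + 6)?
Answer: -5826253903/2615 ≈ -2.2280e+6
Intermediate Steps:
y = 3140 (y = -4*(-785) = 3140)
D = 2 (D = √4 = 2)
p(n, x) = 2
E(j, A) = 6 (E(j, A) = 3*2 = 6)
(-1635 + (1904 - 960)/(y - 525))*(E(-50, 24) + 1357) = (-1635 + (1904 - 960)/(3140 - 525))*(6 + 1357) = (-1635 + 944/2615)*1363 = -4274581/2615*1363 = -5826253903/2615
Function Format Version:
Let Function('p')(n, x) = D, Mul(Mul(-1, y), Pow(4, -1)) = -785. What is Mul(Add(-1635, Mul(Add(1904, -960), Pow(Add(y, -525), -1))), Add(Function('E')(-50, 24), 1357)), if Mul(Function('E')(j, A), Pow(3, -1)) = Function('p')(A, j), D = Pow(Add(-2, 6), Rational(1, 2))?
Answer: Rational(-5826253903, 2615) ≈ -2.2280e+6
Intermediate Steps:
y = 3140 (y = Mul(-4, -785) = 3140)
D = 2 (D = Pow(4, Rational(1, 2)) = 2)
Function('p')(n, x) = 2
Function('E')(j, A) = 6 (Function('E')(j, A) = Mul(3, 2) = 6)
Mul(Add(-1635, Mul(Add(1904, -960), Pow(Add(y, -525), -1))), Add(Function('E')(-50, 24), 1357)) = Mul(Add(-1635, Mul(Add(1904, -960), Pow(Add(3140, -525), -1))), Add(6, 1357)) = Mul(Add(-1635, Mul(944, Pow(2615, -1))), 1363) = Mul(Add(-1635, Mul(944, Rational(1, 2615))), 1363) = Mul(Add(-1635, Rational(944, 2615)), 1363) = Mul(Rational(-4274581, 2615), 1363) = Rational(-5826253903, 2615)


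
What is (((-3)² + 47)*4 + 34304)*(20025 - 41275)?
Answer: -733720000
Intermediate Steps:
(((-3)² + 47)*4 + 34304)*(20025 - 41275) = ((9 + 47)*4 + 34304)*(-21250) = (56*4 + 34304)*(-21250) = (224 + 34304)*(-21250) = 34528*(-21250) = -733720000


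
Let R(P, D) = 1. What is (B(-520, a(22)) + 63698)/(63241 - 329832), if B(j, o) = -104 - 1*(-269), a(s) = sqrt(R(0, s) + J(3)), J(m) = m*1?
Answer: -63863/266591 ≈ -0.23955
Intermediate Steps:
J(m) = m
a(s) = 2 (a(s) = sqrt(1 + 3) = sqrt(4) = 2)
B(j, o) = 165 (B(j, o) = -104 + 269 = 165)
(B(-520, a(22)) + 63698)/(63241 - 329832) = (165 + 63698)/(63241 - 329832) = 63863/(-266591) = 63863*(-1/266591) = -63863/266591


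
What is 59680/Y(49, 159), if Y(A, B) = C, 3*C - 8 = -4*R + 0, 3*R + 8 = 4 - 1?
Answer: 134280/11 ≈ 12207.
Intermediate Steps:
R = -5/3 (R = -8/3 + (4 - 1)/3 = -8/3 + (⅓)*3 = -8/3 + 1 = -5/3 ≈ -1.6667)
C = 44/9 (C = 8/3 + (-4*(-5/3) + 0)/3 = 8/3 + (20/3 + 0)/3 = 8/3 + (⅓)*(20/3) = 8/3 + 20/9 = 44/9 ≈ 4.8889)
Y(A, B) = 44/9
59680/Y(49, 159) = 59680/(44/9) = 59680*(9/44) = 134280/11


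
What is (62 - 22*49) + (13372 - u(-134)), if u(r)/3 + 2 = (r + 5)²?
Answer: -37561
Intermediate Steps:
u(r) = -6 + 3*(5 + r)² (u(r) = -6 + 3*(r + 5)² = -6 + 3*(5 + r)²)
(62 - 22*49) + (13372 - u(-134)) = (62 - 22*49) + (13372 - (-6 + 3*(5 - 134)²)) = (62 - 1078) + (13372 - (-6 + 3*(-129)²)) = -1016 + (13372 - (-6 + 3*16641)) = -1016 + (13372 - (-6 + 49923)) = -1016 + (13372 - 1*49917) = -1016 + (13372 - 49917) = -1016 - 36545 = -37561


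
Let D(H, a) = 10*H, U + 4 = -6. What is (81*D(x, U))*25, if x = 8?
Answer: 162000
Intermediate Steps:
U = -10 (U = -4 - 6 = -10)
(81*D(x, U))*25 = (81*(10*8))*25 = (81*80)*25 = 6480*25 = 162000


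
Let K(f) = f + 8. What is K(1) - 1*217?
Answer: -208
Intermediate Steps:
K(f) = 8 + f
K(1) - 1*217 = (8 + 1) - 1*217 = 9 - 217 = -208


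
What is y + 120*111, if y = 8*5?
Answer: 13360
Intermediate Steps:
y = 40
y + 120*111 = 40 + 120*111 = 40 + 13320 = 13360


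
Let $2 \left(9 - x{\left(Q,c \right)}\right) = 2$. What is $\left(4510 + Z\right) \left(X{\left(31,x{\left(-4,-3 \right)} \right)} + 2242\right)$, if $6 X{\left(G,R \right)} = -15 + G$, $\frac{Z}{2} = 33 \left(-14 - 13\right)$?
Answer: $\frac{18370352}{3} \approx 6.1234 \cdot 10^{6}$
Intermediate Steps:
$Z = -1782$ ($Z = 2 \cdot 33 \left(-14 - 13\right) = 2 \cdot 33 \left(-27\right) = 2 \left(-891\right) = -1782$)
$x{\left(Q,c \right)} = 8$ ($x{\left(Q,c \right)} = 9 - 1 = 8$)
$X{\left(G,R \right)} = - \frac{5}{2} + \frac{G}{6}$ ($X{\left(G,R \right)} = \frac{-15 + G}{6} = - \frac{5}{2} + \frac{G}{6}$)
$\left(4510 + Z\right) \left(X{\left(31,x{\left(-4,-3 \right)} \right)} + 2242\right) = \left(4510 - 1782\right) \left(\left(- \frac{5}{2} + \frac{1}{6} \cdot 31\right) + 2242\right) = 2728 \left(\left(- \frac{5}{2} + \frac{31}{6}\right) + 2242\right) = 2728 \left(\frac{8}{3} + 2242\right) = 2728 \cdot \frac{6734}{3} = \frac{18370352}{3}$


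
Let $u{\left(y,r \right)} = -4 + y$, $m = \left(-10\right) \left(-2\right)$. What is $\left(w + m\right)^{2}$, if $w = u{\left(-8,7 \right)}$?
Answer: $64$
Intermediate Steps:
$m = 20$
$w = -12$ ($w = -4 - 8 = -12$)
$\left(w + m\right)^{2} = \left(-12 + 20\right)^{2} = 8^{2} = 64$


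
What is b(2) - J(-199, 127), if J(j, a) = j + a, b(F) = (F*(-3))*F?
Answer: 60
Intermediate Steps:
b(F) = -3*F² (b(F) = (-3*F)*F = -3*F²)
J(j, a) = a + j
b(2) - J(-199, 127) = -3*2² - (127 - 199) = -3*4 - 1*(-72) = -12 + 72 = 60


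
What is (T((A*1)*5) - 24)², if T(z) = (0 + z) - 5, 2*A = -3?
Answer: 5329/4 ≈ 1332.3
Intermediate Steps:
A = -3/2 (A = (½)*(-3) = -3/2 ≈ -1.5000)
T(z) = -5 + z (T(z) = z - 5 = -5 + z)
(T((A*1)*5) - 24)² = ((-5 - 3/2*1*5) - 24)² = ((-5 - 3/2*5) - 24)² = ((-5 - 15/2) - 24)² = (-25/2 - 24)² = (-73/2)² = 5329/4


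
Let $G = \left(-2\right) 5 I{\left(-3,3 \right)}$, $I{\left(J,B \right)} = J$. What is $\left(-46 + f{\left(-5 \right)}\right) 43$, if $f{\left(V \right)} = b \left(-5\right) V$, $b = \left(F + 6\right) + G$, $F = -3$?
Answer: $33497$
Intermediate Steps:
$G = 30$ ($G = \left(-2\right) 5 \left(-3\right) = \left(-10\right) \left(-3\right) = 30$)
$b = 33$ ($b = \left(-3 + 6\right) + 30 = 3 + 30 = 33$)
$f{\left(V \right)} = - 165 V$ ($f{\left(V \right)} = 33 \left(-5\right) V = - 165 V$)
$\left(-46 + f{\left(-5 \right)}\right) 43 = \left(-46 - -825\right) 43 = \left(-46 + 825\right) 43 = 779 \cdot 43 = 33497$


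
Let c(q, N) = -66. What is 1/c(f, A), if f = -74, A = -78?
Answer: -1/66 ≈ -0.015152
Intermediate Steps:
1/c(f, A) = 1/(-66) = -1/66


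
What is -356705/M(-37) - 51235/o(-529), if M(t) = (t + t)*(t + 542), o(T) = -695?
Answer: 86502477/1038886 ≈ 83.265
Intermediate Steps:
M(t) = 2*t*(542 + t) (M(t) = (2*t)*(542 + t) = 2*t*(542 + t))
-356705/M(-37) - 51235/o(-529) = -356705*(-1/(74*(542 - 37))) - 51235/(-695) = -356705/(2*(-37)*505) - 51235*(-1/695) = -356705/(-37370) + 10247/139 = -356705*(-1/37370) + 10247/139 = 71341/7474 + 10247/139 = 86502477/1038886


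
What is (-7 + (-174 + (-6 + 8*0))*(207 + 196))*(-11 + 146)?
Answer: -9793845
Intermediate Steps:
(-7 + (-174 + (-6 + 8*0))*(207 + 196))*(-11 + 146) = (-7 + (-174 + (-6 + 0))*403)*135 = (-7 + (-174 - 6)*403)*135 = (-7 - 180*403)*135 = (-7 - 72540)*135 = -72547*135 = -9793845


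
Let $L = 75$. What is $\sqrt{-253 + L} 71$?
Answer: $71 i \sqrt{178} \approx 947.26 i$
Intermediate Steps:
$\sqrt{-253 + L} 71 = \sqrt{-253 + 75} \cdot 71 = \sqrt{-178} \cdot 71 = i \sqrt{178} \cdot 71 = 71 i \sqrt{178}$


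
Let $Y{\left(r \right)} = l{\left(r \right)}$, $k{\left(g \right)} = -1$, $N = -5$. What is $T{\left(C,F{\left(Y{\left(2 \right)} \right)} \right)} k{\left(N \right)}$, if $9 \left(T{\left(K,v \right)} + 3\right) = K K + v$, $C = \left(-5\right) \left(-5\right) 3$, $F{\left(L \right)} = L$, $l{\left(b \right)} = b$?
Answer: $- \frac{5600}{9} \approx -622.22$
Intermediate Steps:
$Y{\left(r \right)} = r$
$C = 75$ ($C = 25 \cdot 3 = 75$)
$T{\left(K,v \right)} = -3 + \frac{v}{9} + \frac{K^{2}}{9}$ ($T{\left(K,v \right)} = -3 + \frac{K K + v}{9} = -3 + \frac{K^{2} + v}{9} = -3 + \frac{v + K^{2}}{9} = -3 + \left(\frac{v}{9} + \frac{K^{2}}{9}\right) = -3 + \frac{v}{9} + \frac{K^{2}}{9}$)
$T{\left(C,F{\left(Y{\left(2 \right)} \right)} \right)} k{\left(N \right)} = \left(-3 + \frac{1}{9} \cdot 2 + \frac{75^{2}}{9}\right) \left(-1\right) = \left(-3 + \frac{2}{9} + \frac{1}{9} \cdot 5625\right) \left(-1\right) = \left(-3 + \frac{2}{9} + 625\right) \left(-1\right) = \frac{5600}{9} \left(-1\right) = - \frac{5600}{9}$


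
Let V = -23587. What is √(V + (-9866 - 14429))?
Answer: I*√47882 ≈ 218.82*I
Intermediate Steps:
√(V + (-9866 - 14429)) = √(-23587 + (-9866 - 14429)) = √(-23587 - 24295) = √(-47882) = I*√47882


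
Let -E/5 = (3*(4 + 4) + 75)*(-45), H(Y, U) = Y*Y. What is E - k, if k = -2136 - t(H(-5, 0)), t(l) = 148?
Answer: 24559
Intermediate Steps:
H(Y, U) = Y**2
k = -2284 (k = -2136 - 1*148 = -2136 - 148 = -2284)
E = 22275 (E = -5*(3*(4 + 4) + 75)*(-45) = -5*(3*8 + 75)*(-45) = -5*(24 + 75)*(-45) = -495*(-45) = -5*(-4455) = 22275)
E - k = 22275 - 1*(-2284) = 22275 + 2284 = 24559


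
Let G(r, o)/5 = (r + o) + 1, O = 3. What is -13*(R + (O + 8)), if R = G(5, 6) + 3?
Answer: -962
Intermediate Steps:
G(r, o) = 5 + 5*o + 5*r (G(r, o) = 5*((r + o) + 1) = 5*((o + r) + 1) = 5*(1 + o + r) = 5 + 5*o + 5*r)
R = 63 (R = (5 + 5*6 + 5*5) + 3 = (5 + 30 + 25) + 3 = 60 + 3 = 63)
-13*(R + (O + 8)) = -13*(63 + (3 + 8)) = -13*(63 + 11) = -13*74 = -1*962 = -962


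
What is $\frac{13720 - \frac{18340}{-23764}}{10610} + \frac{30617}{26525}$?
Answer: $\frac{771366719}{315170050} \approx 2.4475$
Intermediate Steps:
$\frac{13720 - \frac{18340}{-23764}}{10610} + \frac{30617}{26525} = \left(13720 - 18340 \left(- \frac{1}{23764}\right)\right) \frac{1}{10610} + 30617 \cdot \frac{1}{26525} = \left(13720 - - \frac{4585}{5941}\right) \frac{1}{10610} + \frac{30617}{26525} = \left(13720 + \frac{4585}{5941}\right) \frac{1}{10610} + \frac{30617}{26525} = \frac{81515105}{5941} \cdot \frac{1}{10610} + \frac{30617}{26525} = \frac{16303021}{12606802} + \frac{30617}{26525} = \frac{771366719}{315170050}$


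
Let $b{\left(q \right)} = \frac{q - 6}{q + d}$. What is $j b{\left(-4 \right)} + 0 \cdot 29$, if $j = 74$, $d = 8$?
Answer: $-185$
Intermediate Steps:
$b{\left(q \right)} = \frac{-6 + q}{8 + q}$ ($b{\left(q \right)} = \frac{q - 6}{q + 8} = \frac{-6 + q}{8 + q}$)
$j b{\left(-4 \right)} + 0 \cdot 29 = 74 \frac{-6 - 4}{8 - 4} + 0 \cdot 29 = 74 \cdot \frac{1}{4} \left(-10\right) + 0 = 74 \left(- \frac{5}{2}\right) + 0 = -185 + 0 = -185$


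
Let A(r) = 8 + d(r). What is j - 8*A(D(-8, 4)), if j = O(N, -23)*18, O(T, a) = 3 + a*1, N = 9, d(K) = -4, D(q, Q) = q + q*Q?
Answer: -392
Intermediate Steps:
D(q, Q) = q + Q*q
O(T, a) = 3 + a
A(r) = 4 (A(r) = 8 - 4 = 4)
j = -360 (j = (3 - 23)*18 = -20*18 = -360)
j - 8*A(D(-8, 4)) = -360 - 8*4 = -360 - 32 = -392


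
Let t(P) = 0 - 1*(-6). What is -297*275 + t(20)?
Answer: -81669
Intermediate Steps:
t(P) = 6 (t(P) = 0 + 6 = 6)
-297*275 + t(20) = -297*275 + 6 = -81675 + 6 = -81669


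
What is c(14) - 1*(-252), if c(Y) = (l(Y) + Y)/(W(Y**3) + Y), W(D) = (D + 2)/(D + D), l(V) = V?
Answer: 10103660/39789 ≈ 253.93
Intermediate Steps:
W(D) = (2 + D)/(2*D) (W(D) = (2 + D)/((2*D)) = (2 + D)*(1/(2*D)) = (2 + D)/(2*D))
c(Y) = 2*Y/(Y + (2 + Y**3)/(2*Y**3)) (c(Y) = (Y + Y)/((2 + Y**3)/(2*(Y**3)) + Y) = (2*Y)/((2 + Y**3)/(2*Y**3) + Y) = (2*Y)/(Y + (2 + Y**3)/(2*Y**3)) = 2*Y/(Y + (2 + Y**3)/(2*Y**3)))
c(14) - 1*(-252) = 4*14**4/(2 + 14**3 + 2*14**4) - 1*(-252) = 4*38416/(2 + 2744 + 2*38416) + 252 = 4*38416/(2 + 2744 + 76832) + 252 = 4*38416/79578 + 252 = 4*38416*(1/79578) + 252 = 76832/39789 + 252 = 10103660/39789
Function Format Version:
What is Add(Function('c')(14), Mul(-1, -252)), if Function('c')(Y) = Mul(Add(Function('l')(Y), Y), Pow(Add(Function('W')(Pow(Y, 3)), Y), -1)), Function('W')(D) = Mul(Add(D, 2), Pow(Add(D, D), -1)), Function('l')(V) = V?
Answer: Rational(10103660, 39789) ≈ 253.93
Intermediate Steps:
Function('W')(D) = Mul(Rational(1, 2), Pow(D, -1), Add(2, D)) (Function('W')(D) = Mul(Add(2, D), Pow(Mul(2, D), -1)) = Mul(Add(2, D), Mul(Rational(1, 2), Pow(D, -1))) = Mul(Rational(1, 2), Pow(D, -1), Add(2, D)))
Function('c')(Y) = Mul(2, Y, Pow(Add(Y, Mul(Rational(1, 2), Pow(Y, -3), Add(2, Pow(Y, 3)))), -1)) (Function('c')(Y) = Mul(Add(Y, Y), Pow(Add(Mul(Rational(1, 2), Pow(Pow(Y, 3), -1), Add(2, Pow(Y, 3))), Y), -1)) = Mul(Mul(2, Y), Pow(Add(Mul(Rational(1, 2), Pow(Y, -3), Add(2, Pow(Y, 3))), Y), -1)) = Mul(Mul(2, Y), Pow(Add(Y, Mul(Rational(1, 2), Pow(Y, -3), Add(2, Pow(Y, 3)))), -1)) = Mul(2, Y, Pow(Add(Y, Mul(Rational(1, 2), Pow(Y, -3), Add(2, Pow(Y, 3)))), -1)))
Add(Function('c')(14), Mul(-1, -252)) = Add(Mul(4, Pow(14, 4), Pow(Add(2, Pow(14, 3), Mul(2, Pow(14, 4))), -1)), Mul(-1, -252)) = Add(Mul(4, 38416, Pow(Add(2, 2744, Mul(2, 38416)), -1)), 252) = Add(Mul(4, 38416, Pow(Add(2, 2744, 76832), -1)), 252) = Add(Mul(4, 38416, Pow(79578, -1)), 252) = Add(Mul(4, 38416, Rational(1, 79578)), 252) = Add(Rational(76832, 39789), 252) = Rational(10103660, 39789)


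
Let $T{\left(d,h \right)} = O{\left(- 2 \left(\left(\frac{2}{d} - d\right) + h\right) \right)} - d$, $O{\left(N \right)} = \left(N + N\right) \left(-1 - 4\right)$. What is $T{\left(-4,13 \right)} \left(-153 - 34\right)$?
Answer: $-62458$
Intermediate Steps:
$O{\left(N \right)} = - 10 N$ ($O{\left(N \right)} = 2 N \left(-5\right) = - 10 N$)
$T{\left(d,h \right)} = - 21 d + 20 h + \frac{40}{d}$ ($T{\left(d,h \right)} = - 10 \left(- 2 \left(\left(\frac{2}{d} - d\right) + h\right)\right) - d = - 10 \left(- 2 \left(\left(- d + \frac{2}{d}\right) + h\right)\right) - d = - 10 \left(- 2 \left(h - d + \frac{2}{d}\right)\right) - d = - 10 \left(- \frac{4}{d} - 2 h + 2 d\right) - d = \left(- 20 d + 20 h + \frac{40}{d}\right) - d = - 21 d + 20 h + \frac{40}{d}$)
$T{\left(-4,13 \right)} \left(-153 - 34\right) = \left(\left(-21\right) \left(-4\right) + 20 \cdot 13 + \frac{40}{-4}\right) \left(-153 - 34\right) = \left(84 + 260 + 40 \left(- \frac{1}{4}\right)\right) \left(-187\right) = \left(84 + 260 - 10\right) \left(-187\right) = 334 \left(-187\right) = -62458$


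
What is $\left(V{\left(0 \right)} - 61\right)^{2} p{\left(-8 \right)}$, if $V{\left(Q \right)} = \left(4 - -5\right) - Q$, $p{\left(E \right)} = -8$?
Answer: $-21632$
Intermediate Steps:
$V{\left(Q \right)} = 9 - Q$ ($V{\left(Q \right)} = \left(4 + 5\right) - Q = 9 - Q$)
$\left(V{\left(0 \right)} - 61\right)^{2} p{\left(-8 \right)} = \left(\left(9 - 0\right) - 61\right)^{2} \left(-8\right) = \left(\left(9 + 0\right) - 61\right)^{2} \left(-8\right) = \left(9 - 61\right)^{2} \left(-8\right) = \left(-52\right)^{2} \left(-8\right) = 2704 \left(-8\right) = -21632$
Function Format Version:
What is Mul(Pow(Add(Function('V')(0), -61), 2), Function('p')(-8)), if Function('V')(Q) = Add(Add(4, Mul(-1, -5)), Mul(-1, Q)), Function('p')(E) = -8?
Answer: -21632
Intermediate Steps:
Function('V')(Q) = Add(9, Mul(-1, Q)) (Function('V')(Q) = Add(Add(4, 5), Mul(-1, Q)) = Add(9, Mul(-1, Q)))
Mul(Pow(Add(Function('V')(0), -61), 2), Function('p')(-8)) = Mul(Pow(Add(Add(9, Mul(-1, 0)), -61), 2), -8) = Mul(Pow(Add(Add(9, 0), -61), 2), -8) = Mul(Pow(Add(9, -61), 2), -8) = Mul(Pow(-52, 2), -8) = Mul(2704, -8) = -21632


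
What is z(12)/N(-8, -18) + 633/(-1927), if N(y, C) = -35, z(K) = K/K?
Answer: -24082/67445 ≈ -0.35706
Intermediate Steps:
z(K) = 1
z(12)/N(-8, -18) + 633/(-1927) = 1/(-35) + 633/(-1927) = 1*(-1/35) + 633*(-1/1927) = -1/35 - 633/1927 = -24082/67445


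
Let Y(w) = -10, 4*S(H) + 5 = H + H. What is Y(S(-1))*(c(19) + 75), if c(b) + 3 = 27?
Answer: -990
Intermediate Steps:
S(H) = -5/4 + H/2 (S(H) = -5/4 + (H + H)/4 = -5/4 + (2*H)/4 = -5/4 + H/2)
c(b) = 24 (c(b) = -3 + 27 = 24)
Y(S(-1))*(c(19) + 75) = -10*(24 + 75) = -10*99 = -990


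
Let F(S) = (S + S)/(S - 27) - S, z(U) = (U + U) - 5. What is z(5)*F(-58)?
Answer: 5046/17 ≈ 296.82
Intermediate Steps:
z(U) = -5 + 2*U (z(U) = 2*U - 5 = -5 + 2*U)
F(S) = -S + 2*S/(-27 + S) (F(S) = (2*S)/(-27 + S) - S = 2*S/(-27 + S) - S = -S + 2*S/(-27 + S))
z(5)*F(-58) = (-5 + 2*5)*(-58*(29 - 1*(-58))/(-27 - 58)) = (-5 + 10)*(-58*(29 + 58)/(-85)) = 5*(-58*(-1/85)*87) = 5*(5046/85) = 5046/17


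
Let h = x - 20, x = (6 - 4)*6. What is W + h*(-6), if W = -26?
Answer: 22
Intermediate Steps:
x = 12 (x = 2*6 = 12)
h = -8 (h = 12 - 20 = -8)
W + h*(-6) = -26 - 8*(-6) = -26 + 48 = 22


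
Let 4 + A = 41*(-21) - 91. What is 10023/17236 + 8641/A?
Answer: -8709643/1029851 ≈ -8.4572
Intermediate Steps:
A = -956 (A = -4 + (41*(-21) - 91) = -4 + (-861 - 91) = -4 - 952 = -956)
10023/17236 + 8641/A = 10023/17236 + 8641/(-956) = 10023*(1/17236) + 8641*(-1/956) = 10023/17236 - 8641/956 = -8709643/1029851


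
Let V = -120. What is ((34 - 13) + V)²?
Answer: 9801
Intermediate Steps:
((34 - 13) + V)² = ((34 - 13) - 120)² = (21 - 120)² = (-99)² = 9801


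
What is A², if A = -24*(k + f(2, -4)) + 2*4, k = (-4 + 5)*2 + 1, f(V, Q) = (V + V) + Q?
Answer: 4096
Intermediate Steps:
f(V, Q) = Q + 2*V (f(V, Q) = 2*V + Q = Q + 2*V)
k = 3 (k = 1*2 + 1 = 2 + 1 = 3)
A = -64 (A = -24*(3 + (-4 + 2*2)) + 2*4 = -24*(3 + (-4 + 4)) + 8 = -24*(3 + 0) + 8 = -24*3 + 8 = -8*9 + 8 = -72 + 8 = -64)
A² = (-64)² = 4096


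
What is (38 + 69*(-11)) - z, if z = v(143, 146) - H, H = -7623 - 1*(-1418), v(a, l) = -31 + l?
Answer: -7041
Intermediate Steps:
H = -6205 (H = -7623 + 1418 = -6205)
z = 6320 (z = (-31 + 146) - 1*(-6205) = 115 + 6205 = 6320)
(38 + 69*(-11)) - z = (38 + 69*(-11)) - 1*6320 = (38 - 759) - 6320 = -721 - 6320 = -7041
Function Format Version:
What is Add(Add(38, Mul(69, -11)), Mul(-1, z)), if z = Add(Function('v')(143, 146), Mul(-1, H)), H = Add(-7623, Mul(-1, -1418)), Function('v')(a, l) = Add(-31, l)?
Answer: -7041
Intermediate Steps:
H = -6205 (H = Add(-7623, 1418) = -6205)
z = 6320 (z = Add(Add(-31, 146), Mul(-1, -6205)) = Add(115, 6205) = 6320)
Add(Add(38, Mul(69, -11)), Mul(-1, z)) = Add(Add(38, Mul(69, -11)), Mul(-1, 6320)) = Add(Add(38, -759), -6320) = Add(-721, -6320) = -7041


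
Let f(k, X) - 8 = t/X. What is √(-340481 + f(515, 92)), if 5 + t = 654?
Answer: I*√720425941/46 ≈ 583.49*I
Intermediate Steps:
t = 649 (t = -5 + 654 = 649)
f(k, X) = 8 + 649/X
√(-340481 + f(515, 92)) = √(-340481 + (8 + 649/92)) = √(-340481 + 1385/92) = √(-31322867/92) = I*√720425941/46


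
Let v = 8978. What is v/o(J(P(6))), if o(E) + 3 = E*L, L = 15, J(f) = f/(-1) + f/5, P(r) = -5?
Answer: 8978/57 ≈ 157.51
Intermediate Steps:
J(f) = -4*f/5 (J(f) = f*(-1) + f*(⅕) = -f + f/5 = -4*f/5)
o(E) = -3 + 15*E (o(E) = -3 + E*15 = -3 + 15*E)
v/o(J(P(6))) = 8978/(-3 + 15*(-⅘*(-5))) = 8978/(-3 + 15*4) = 8978/(-3 + 60) = 8978/57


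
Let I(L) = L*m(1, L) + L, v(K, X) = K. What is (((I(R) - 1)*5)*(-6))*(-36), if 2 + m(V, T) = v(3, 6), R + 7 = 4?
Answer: -7560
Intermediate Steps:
R = -3 (R = -7 + 4 = -3)
m(V, T) = 1 (m(V, T) = -2 + 3 = 1)
I(L) = 2*L (I(L) = L*1 + L = L + L = 2*L)
(((I(R) - 1)*5)*(-6))*(-36) = (((2*(-3) - 1)*5)*(-6))*(-36) = (((-6 - 1)*5)*(-6))*(-36) = (-7*5*(-6))*(-36) = -35*(-6)*(-36) = 210*(-36) = -7560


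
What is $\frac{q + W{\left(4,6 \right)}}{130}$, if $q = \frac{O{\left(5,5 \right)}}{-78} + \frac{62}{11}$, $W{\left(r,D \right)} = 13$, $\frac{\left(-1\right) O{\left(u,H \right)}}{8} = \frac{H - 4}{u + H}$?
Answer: $\frac{39997}{278850} \approx 0.14344$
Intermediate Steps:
$O{\left(u,H \right)} = - \frac{8 \left(-4 + H\right)}{H + u}$ ($O{\left(u,H \right)} = - 8 \frac{H - 4}{u + H} = - 8 \frac{-4 + H}{H + u} = - \frac{8 \left(-4 + H\right)}{H + u}$)
$q = \frac{12112}{2145}$ ($q = \frac{8 \frac{1}{5 + 5} \left(4 - 5\right)}{-78} + \frac{62}{11} = \frac{8 \left(4 - 5\right)}{10} \left(- \frac{1}{78}\right) + 62 \cdot \frac{1}{11} = 8 \cdot \frac{1}{10} \left(-1\right) \left(- \frac{1}{78}\right) + \frac{62}{11} = \left(- \frac{4}{5}\right) \left(- \frac{1}{78}\right) + \frac{62}{11} = \frac{2}{195} + \frac{62}{11} = \frac{12112}{2145} \approx 5.6466$)
$\frac{q + W{\left(4,6 \right)}}{130} = \frac{\frac{12112}{2145} + 13}{130} = \frac{1}{130} \cdot \frac{39997}{2145} = \frac{39997}{278850}$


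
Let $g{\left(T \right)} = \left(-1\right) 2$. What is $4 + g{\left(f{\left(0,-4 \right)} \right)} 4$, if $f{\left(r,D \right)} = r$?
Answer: $-4$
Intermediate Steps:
$g{\left(T \right)} = -2$
$4 + g{\left(f{\left(0,-4 \right)} \right)} 4 = 4 - 8 = -4$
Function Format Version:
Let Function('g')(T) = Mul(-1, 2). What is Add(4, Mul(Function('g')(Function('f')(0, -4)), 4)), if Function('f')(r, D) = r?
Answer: -4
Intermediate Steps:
Function('g')(T) = -2
Add(4, Mul(Function('g')(Function('f')(0, -4)), 4)) = Add(4, Mul(-2, 4)) = Add(4, -8) = -4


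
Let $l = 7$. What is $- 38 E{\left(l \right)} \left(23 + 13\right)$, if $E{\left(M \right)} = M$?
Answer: $-9576$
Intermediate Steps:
$- 38 E{\left(l \right)} \left(23 + 13\right) = \left(-38\right) 7 \left(23 + 13\right) = \left(-266\right) 36 = -9576$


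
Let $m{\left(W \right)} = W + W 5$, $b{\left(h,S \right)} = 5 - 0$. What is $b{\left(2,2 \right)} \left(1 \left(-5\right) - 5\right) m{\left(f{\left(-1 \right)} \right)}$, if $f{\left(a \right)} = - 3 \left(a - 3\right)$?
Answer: $-3600$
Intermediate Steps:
$b{\left(h,S \right)} = 5$ ($b{\left(h,S \right)} = 5 + 0 = 5$)
$f{\left(a \right)} = 9 - 3 a$ ($f{\left(a \right)} = - 3 \left(-3 + a\right) = 9 - 3 a$)
$m{\left(W \right)} = 6 W$ ($m{\left(W \right)} = W + 5 W = 6 W$)
$b{\left(2,2 \right)} \left(1 \left(-5\right) - 5\right) m{\left(f{\left(-1 \right)} \right)} = 5 \left(1 \left(-5\right) - 5\right) 6 \left(9 - -3\right) = 5 \left(-5 - 5\right) 6 \left(9 + 3\right) = 5 \left(-10\right) 6 \cdot 12 = \left(-50\right) 72 = -3600$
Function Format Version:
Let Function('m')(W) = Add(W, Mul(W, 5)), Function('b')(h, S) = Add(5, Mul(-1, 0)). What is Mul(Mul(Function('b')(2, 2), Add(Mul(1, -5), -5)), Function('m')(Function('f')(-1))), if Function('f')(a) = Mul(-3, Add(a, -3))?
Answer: -3600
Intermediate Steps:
Function('b')(h, S) = 5 (Function('b')(h, S) = Add(5, 0) = 5)
Function('f')(a) = Add(9, Mul(-3, a)) (Function('f')(a) = Mul(-3, Add(-3, a)) = Add(9, Mul(-3, a)))
Function('m')(W) = Mul(6, W) (Function('m')(W) = Add(W, Mul(5, W)) = Mul(6, W))
Mul(Mul(Function('b')(2, 2), Add(Mul(1, -5), -5)), Function('m')(Function('f')(-1))) = Mul(Mul(5, Add(Mul(1, -5), -5)), Mul(6, Add(9, Mul(-3, -1)))) = Mul(Mul(5, Add(-5, -5)), Mul(6, Add(9, 3))) = Mul(Mul(5, -10), Mul(6, 12)) = Mul(-50, 72) = -3600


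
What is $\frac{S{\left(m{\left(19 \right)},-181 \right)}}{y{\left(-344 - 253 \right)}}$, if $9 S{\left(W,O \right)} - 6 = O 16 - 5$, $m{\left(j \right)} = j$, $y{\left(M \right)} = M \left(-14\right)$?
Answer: $- \frac{965}{25074} \approx -0.038486$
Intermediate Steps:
$y{\left(M \right)} = - 14 M$
$S{\left(W,O \right)} = \frac{1}{9} + \frac{16 O}{9}$ ($S{\left(W,O \right)} = \frac{2}{3} + \frac{O 16 - 5}{9} = \frac{2}{3} + \frac{16 O - 5}{9} = \frac{2}{3} + \frac{-5 + 16 O}{9} = \frac{2}{3} + \left(- \frac{5}{9} + \frac{16 O}{9}\right) = \frac{1}{9} + \frac{16 O}{9}$)
$\frac{S{\left(m{\left(19 \right)},-181 \right)}}{y{\left(-344 - 253 \right)}} = \frac{\frac{1}{9} + \frac{16}{9} \left(-181\right)}{\left(-14\right) \left(-344 - 253\right)} = \frac{\frac{1}{9} - \frac{2896}{9}}{\left(-14\right) \left(-597\right)} = - \frac{965}{3 \cdot 8358} = \left(- \frac{965}{3}\right) \frac{1}{8358} = - \frac{965}{25074}$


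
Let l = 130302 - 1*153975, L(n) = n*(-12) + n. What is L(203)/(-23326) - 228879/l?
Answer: 1797231121/184065466 ≈ 9.7641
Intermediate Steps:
L(n) = -11*n (L(n) = -12*n + n = -11*n)
l = -23673 (l = 130302 - 153975 = -23673)
L(203)/(-23326) - 228879/l = -11*203/(-23326) - 228879/(-23673) = -2233*(-1/23326) - 228879*(-1/23673) = 2233/23326 + 76293/7891 = 1797231121/184065466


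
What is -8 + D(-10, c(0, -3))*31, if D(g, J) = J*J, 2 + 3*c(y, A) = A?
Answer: 703/9 ≈ 78.111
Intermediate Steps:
c(y, A) = -2/3 + A/3
D(g, J) = J**2
-8 + D(-10, c(0, -3))*31 = -8 + (-2/3 + (1/3)*(-3))**2*31 = -8 + (-2/3 - 1)**2*31 = -8 + (-5/3)**2*31 = -8 + (25/9)*31 = -8 + 775/9 = 703/9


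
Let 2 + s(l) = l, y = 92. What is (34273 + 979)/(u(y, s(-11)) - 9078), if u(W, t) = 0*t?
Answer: -17626/4539 ≈ -3.8832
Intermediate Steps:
s(l) = -2 + l
u(W, t) = 0
(34273 + 979)/(u(y, s(-11)) - 9078) = (34273 + 979)/(0 - 9078) = 35252/(-9078) = 35252*(-1/9078) = -17626/4539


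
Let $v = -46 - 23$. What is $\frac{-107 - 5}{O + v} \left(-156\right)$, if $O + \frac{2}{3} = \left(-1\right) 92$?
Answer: $- \frac{52416}{485} \approx -108.07$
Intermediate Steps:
$O = - \frac{278}{3}$ ($O = - \frac{2}{3} - 92 = - \frac{278}{3} \approx -92.667$)
$v = -69$
$\frac{-107 - 5}{O + v} \left(-156\right) = \frac{-107 - 5}{- \frac{278}{3} - 69} \left(-156\right) = - \frac{112}{- \frac{485}{3}} \left(-156\right) = \left(-112\right) \left(- \frac{3}{485}\right) \left(-156\right) = \frac{336}{485} \left(-156\right) = - \frac{52416}{485}$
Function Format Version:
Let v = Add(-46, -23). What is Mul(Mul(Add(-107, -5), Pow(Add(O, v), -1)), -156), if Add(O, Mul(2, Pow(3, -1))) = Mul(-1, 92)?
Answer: Rational(-52416, 485) ≈ -108.07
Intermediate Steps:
O = Rational(-278, 3) (O = Add(Rational(-2, 3), Mul(-1, 92)) = Add(Rational(-2, 3), -92) = Rational(-278, 3) ≈ -92.667)
v = -69
Mul(Mul(Add(-107, -5), Pow(Add(O, v), -1)), -156) = Mul(Mul(Add(-107, -5), Pow(Add(Rational(-278, 3), -69), -1)), -156) = Mul(Mul(-112, Pow(Rational(-485, 3), -1)), -156) = Mul(Mul(-112, Rational(-3, 485)), -156) = Mul(Rational(336, 485), -156) = Rational(-52416, 485)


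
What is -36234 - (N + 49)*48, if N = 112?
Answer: -43962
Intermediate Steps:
-36234 - (N + 49)*48 = -36234 - (112 + 49)*48 = -36234 - 161*48 = -36234 - 1*7728 = -36234 - 7728 = -43962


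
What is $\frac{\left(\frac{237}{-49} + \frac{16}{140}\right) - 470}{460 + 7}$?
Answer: $- \frac{116307}{114415} \approx -1.0165$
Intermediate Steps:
$\frac{\left(\frac{237}{-49} + \frac{16}{140}\right) - 470}{460 + 7} = \frac{\left(237 \left(- \frac{1}{49}\right) + 16 \cdot \frac{1}{140}\right) - 470}{467} = \left(\left(- \frac{237}{49} + \frac{4}{35}\right) - 470\right) \frac{1}{467} = \left(- \frac{1157}{245} - 470\right) \frac{1}{467} = \left(- \frac{116307}{245}\right) \frac{1}{467} = - \frac{116307}{114415}$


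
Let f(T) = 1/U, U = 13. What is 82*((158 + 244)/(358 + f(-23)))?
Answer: 428532/4655 ≈ 92.058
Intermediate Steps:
f(T) = 1/13
82*((158 + 244)/(358 + f(-23))) = 82*((158 + 244)/(358 + 1/13)) = 82*(402/(4655/13)) = 82*(402*(13/4655)) = 82*(5226/4655) = 428532/4655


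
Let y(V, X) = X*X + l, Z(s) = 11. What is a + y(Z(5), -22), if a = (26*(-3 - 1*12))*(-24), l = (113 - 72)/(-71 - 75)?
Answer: 1437183/146 ≈ 9843.7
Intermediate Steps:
l = -41/146 (l = 41/(-146) = 41*(-1/146) = -41/146 ≈ -0.28082)
y(V, X) = -41/146 + X² (y(V, X) = X*X - 41/146 = X² - 41/146 = -41/146 + X²)
a = 9360 (a = (26*(-3 - 12))*(-24) = (26*(-15))*(-24) = -390*(-24) = 9360)
a + y(Z(5), -22) = 9360 + (-41/146 + (-22)²) = 9360 + (-41/146 + 484) = 9360 + 70623/146 = 1437183/146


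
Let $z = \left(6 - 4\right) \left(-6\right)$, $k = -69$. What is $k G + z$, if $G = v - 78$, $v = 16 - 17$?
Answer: $5439$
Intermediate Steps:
$v = -1$ ($v = 16 - 17 = -1$)
$z = -12$ ($z = 2 \left(-6\right) = -12$)
$G = -79$ ($G = -1 - 78 = -79$)
$k G + z = \left(-69\right) \left(-79\right) - 12 = 5451 - 12 = 5439$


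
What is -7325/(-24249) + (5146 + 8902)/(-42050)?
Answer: -16316851/509835225 ≈ -0.032004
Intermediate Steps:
-7325/(-24249) + (5146 + 8902)/(-42050) = -7325*(-1/24249) + 14048*(-1/42050) = 7325/24249 - 7024/21025 = -16316851/509835225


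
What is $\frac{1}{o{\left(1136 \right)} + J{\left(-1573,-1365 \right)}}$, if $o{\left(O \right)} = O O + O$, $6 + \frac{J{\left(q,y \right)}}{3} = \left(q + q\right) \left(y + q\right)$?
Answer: $\frac{1}{29020458} \approx 3.4458 \cdot 10^{-8}$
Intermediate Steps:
$J{\left(q,y \right)} = -18 + 6 q \left(q + y\right)$ ($J{\left(q,y \right)} = -18 + 3 \left(q + q\right) \left(y + q\right) = -18 + 3 \cdot 2 q \left(q + y\right) = -18 + 6 q \left(q + y\right)$)
$o{\left(O \right)} = O + O^{2}$ ($o{\left(O \right)} = O^{2} + O = O + O^{2}$)
$\frac{1}{o{\left(1136 \right)} + J{\left(-1573,-1365 \right)}} = \frac{1}{1136 \left(1 + 1136\right) + \left(-18 + 6 \left(-1573\right)^{2} + 6 \left(-1573\right) \left(-1365\right)\right)} = \frac{1}{1136 \cdot 1137 + \left(-18 + 6 \cdot 2474329 + 12882870\right)} = \frac{1}{1291632 + \left(-18 + 14845974 + 12882870\right)} = \frac{1}{1291632 + 27728826} = \frac{1}{29020458}$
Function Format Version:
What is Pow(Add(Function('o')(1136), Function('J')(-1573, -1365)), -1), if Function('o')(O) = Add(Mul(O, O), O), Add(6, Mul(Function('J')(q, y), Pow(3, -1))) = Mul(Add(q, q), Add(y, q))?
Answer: Rational(1, 29020458) ≈ 3.4458e-8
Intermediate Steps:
Function('J')(q, y) = Add(-18, Mul(6, q, Add(q, y))) (Function('J')(q, y) = Add(-18, Mul(3, Mul(Add(q, q), Add(y, q)))) = Add(-18, Mul(3, Mul(Mul(2, q), Add(q, y)))) = Add(-18, Mul(3, Mul(2, q, Add(q, y)))) = Add(-18, Mul(6, q, Add(q, y))))
Function('o')(O) = Add(O, Pow(O, 2)) (Function('o')(O) = Add(Pow(O, 2), O) = Add(O, Pow(O, 2)))
Pow(Add(Function('o')(1136), Function('J')(-1573, -1365)), -1) = Pow(Add(Mul(1136, Add(1, 1136)), Add(-18, Mul(6, Pow(-1573, 2)), Mul(6, -1573, -1365))), -1) = Pow(Add(Mul(1136, 1137), Add(-18, Mul(6, 2474329), 12882870)), -1) = Pow(Add(1291632, Add(-18, 14845974, 12882870)), -1) = Pow(Add(1291632, 27728826), -1) = Pow(29020458, -1) = Rational(1, 29020458)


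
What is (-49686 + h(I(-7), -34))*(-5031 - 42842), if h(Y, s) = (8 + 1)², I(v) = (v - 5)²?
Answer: 2374740165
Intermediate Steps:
I(v) = (-5 + v)²
h(Y, s) = 81 (h(Y, s) = 9² = 81)
(-49686 + h(I(-7), -34))*(-5031 - 42842) = (-49686 + 81)*(-5031 - 42842) = -49605*(-47873) = 2374740165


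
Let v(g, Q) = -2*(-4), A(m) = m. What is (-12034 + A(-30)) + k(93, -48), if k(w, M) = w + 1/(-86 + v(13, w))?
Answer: -933739/78 ≈ -11971.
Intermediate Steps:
v(g, Q) = 8
k(w, M) = -1/78 + w (k(w, M) = w + 1/(-86 + 8) = w + 1/(-78) = w - 1/78 = -1/78 + w)
(-12034 + A(-30)) + k(93, -48) = (-12034 - 30) + (-1/78 + 93) = -12064 + 7253/78 = -933739/78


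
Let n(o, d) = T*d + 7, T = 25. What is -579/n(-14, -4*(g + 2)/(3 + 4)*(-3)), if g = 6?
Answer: -4053/2449 ≈ -1.6550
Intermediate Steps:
n(o, d) = 7 + 25*d (n(o, d) = 25*d + 7 = 7 + 25*d)
-579/n(-14, -4*(g + 2)/(3 + 4)*(-3)) = -579/(7 + 25*(-4*(6 + 2)/(3 + 4)*(-3))) = -579/(7 + 25*(-32/7*(-3))) = -579/(7 + 25*(96/7)) = -579/(7 + 2400/7) = -579/2449/7 = -579*7/2449 = -4053/2449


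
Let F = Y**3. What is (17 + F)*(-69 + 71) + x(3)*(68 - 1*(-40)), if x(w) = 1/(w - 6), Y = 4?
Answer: 126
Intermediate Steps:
F = 64 (F = 4**3 = 64)
x(w) = 1/(-6 + w)
(17 + F)*(-69 + 71) + x(3)*(68 - 1*(-40)) = (17 + 64)*(-69 + 71) + (68 - 1*(-40))/(-6 + 3) = 81*2 + (68 + 40)/(-3) = 162 - 1/3*108 = 162 - 36 = 126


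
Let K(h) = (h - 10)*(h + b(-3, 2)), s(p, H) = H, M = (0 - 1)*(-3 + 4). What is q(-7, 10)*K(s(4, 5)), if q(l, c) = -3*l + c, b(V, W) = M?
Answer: -620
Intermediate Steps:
M = -1 (M = -1*1 = -1)
b(V, W) = -1
q(l, c) = c - 3*l
K(h) = (-1 + h)*(-10 + h) (K(h) = (h - 10)*(h - 1) = (-10 + h)*(-1 + h) = (-1 + h)*(-10 + h))
q(-7, 10)*K(s(4, 5)) = (10 - 3*(-7))*(10 + 5² - 11*5) = (10 + 21)*(10 + 25 - 55) = 31*(-20) = -620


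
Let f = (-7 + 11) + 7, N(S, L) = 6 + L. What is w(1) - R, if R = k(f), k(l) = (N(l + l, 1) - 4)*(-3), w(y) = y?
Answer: 10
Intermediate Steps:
f = 11 (f = 4 + 7 = 11)
k(l) = -9 (k(l) = ((6 + 1) - 4)*(-3) = (7 - 4)*(-3) = 3*(-3) = -9)
R = -9
w(1) - R = 1 - 1*(-9) = 1 + 9 = 10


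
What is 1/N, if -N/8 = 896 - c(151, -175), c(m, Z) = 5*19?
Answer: -1/6408 ≈ -0.00015605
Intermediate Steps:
c(m, Z) = 95
N = -6408 (N = -8*(896 - 1*95) = -8*(896 - 95) = -8*801 = -6408)
1/N = 1/(-6408) = -1/6408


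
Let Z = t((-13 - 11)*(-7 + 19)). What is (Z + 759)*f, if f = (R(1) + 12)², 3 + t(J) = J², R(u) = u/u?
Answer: 14145300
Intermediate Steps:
R(u) = 1
t(J) = -3 + J²
Z = 82941 (Z = -3 + ((-13 - 11)*(-7 + 19))² = -3 + (-24*12)² = -3 + (-288)² = -3 + 82944 = 82941)
f = 169 (f = (1 + 12)² = 13² = 169)
(Z + 759)*f = (82941 + 759)*169 = 83700*169 = 14145300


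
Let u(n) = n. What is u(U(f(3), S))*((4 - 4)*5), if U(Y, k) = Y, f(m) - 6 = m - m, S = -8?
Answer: 0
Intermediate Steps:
f(m) = 6 (f(m) = 6 + (m - m) = 6 + 0 = 6)
u(U(f(3), S))*((4 - 4)*5) = 6*((4 - 4)*5) = 6*(0*5) = 6*0 = 0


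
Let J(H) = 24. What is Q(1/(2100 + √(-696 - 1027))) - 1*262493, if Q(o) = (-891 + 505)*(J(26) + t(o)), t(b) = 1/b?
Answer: -1082357 - 386*I*√1723 ≈ -1.0824e+6 - 16022.0*I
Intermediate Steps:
Q(o) = -9264 - 386/o (Q(o) = (-891 + 505)*(24 + 1/o) = -386*(24 + 1/o) = -9264 - 386/o)
Q(1/(2100 + √(-696 - 1027))) - 1*262493 = (-9264 - (810600 + 386*√(-696 - 1027))) - 1*262493 = (-9264 - (810600 + 386*I*√1723)) - 262493 = (-9264 - 386*(2100 + I*√1723)) - 262493 = (-9264 + (-810600 - 386*I*√1723)) - 262493 = (-819864 - 386*I*√1723) - 262493 = -1082357 - 386*I*√1723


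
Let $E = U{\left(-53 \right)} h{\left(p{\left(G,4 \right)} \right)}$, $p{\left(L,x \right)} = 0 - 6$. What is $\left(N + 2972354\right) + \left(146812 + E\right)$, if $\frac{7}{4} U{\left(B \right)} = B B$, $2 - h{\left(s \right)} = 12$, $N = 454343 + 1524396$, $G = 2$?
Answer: $\frac{35572975}{7} \approx 5.0819 \cdot 10^{6}$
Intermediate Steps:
$p{\left(L,x \right)} = -6$ ($p{\left(L,x \right)} = 0 - 6 = -6$)
$N = 1978739$
$h{\left(s \right)} = -10$ ($h{\left(s \right)} = 2 - 12 = -10$)
$U{\left(B \right)} = \frac{4 B^{2}}{7}$ ($U{\left(B \right)} = \frac{4 B B}{7} = \frac{4 B^{2}}{7}$)
$E = - \frac{112360}{7}$ ($E = \frac{4 \left(-53\right)^{2}}{7} \left(-10\right) = \frac{4}{7} \cdot 2809 \left(-10\right) = \frac{11236}{7} \left(-10\right) = - \frac{112360}{7} \approx -16051.0$)
$\left(N + 2972354\right) + \left(146812 + E\right) = \left(1978739 + 2972354\right) + \left(146812 - \frac{112360}{7}\right) = 4951093 + \frac{915324}{7} = \frac{35572975}{7}$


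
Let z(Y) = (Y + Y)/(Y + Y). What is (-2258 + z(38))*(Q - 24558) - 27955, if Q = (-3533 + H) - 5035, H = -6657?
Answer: 89762276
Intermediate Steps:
z(Y) = 1 (z(Y) = (2*Y)/((2*Y)) = (2*Y)*(1/(2*Y)) = 1)
Q = -15225 (Q = (-3533 - 6657) - 5035 = -10190 - 5035 = -15225)
(-2258 + z(38))*(Q - 24558) - 27955 = (-2258 + 1)*(-15225 - 24558) - 27955 = -2257*(-39783) - 27955 = 89790231 - 27955 = 89762276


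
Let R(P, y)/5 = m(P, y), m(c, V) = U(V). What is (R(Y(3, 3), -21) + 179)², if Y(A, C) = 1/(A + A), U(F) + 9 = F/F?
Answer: 19321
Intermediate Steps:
U(F) = -8 (U(F) = -9 + F/F = -9 + 1 = -8)
m(c, V) = -8
Y(A, C) = 1/(2*A)
R(P, y) = -40 (R(P, y) = 5*(-8) = -40)
(R(Y(3, 3), -21) + 179)² = (-40 + 179)² = 139² = 19321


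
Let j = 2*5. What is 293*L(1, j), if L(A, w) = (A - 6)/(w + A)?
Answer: -1465/11 ≈ -133.18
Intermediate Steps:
j = 10
L(A, w) = (-6 + A)/(A + w)
293*L(1, j) = 293*((-6 + 1)/(1 + 10)) = 293*(-5/11) = -1465/11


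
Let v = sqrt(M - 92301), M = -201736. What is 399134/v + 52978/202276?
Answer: 26489/101138 - 399134*I*sqrt(294037)/294037 ≈ 0.26191 - 736.07*I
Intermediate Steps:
v = I*sqrt(294037) (v = sqrt(-201736 - 92301) = sqrt(-294037) = I*sqrt(294037) ≈ 542.25*I)
399134/v + 52978/202276 = 399134/((I*sqrt(294037))) + 52978/202276 = 399134*(-I*sqrt(294037)/294037) + 52978*(1/202276) = -399134*I*sqrt(294037)/294037 + 26489/101138 = 26489/101138 - 399134*I*sqrt(294037)/294037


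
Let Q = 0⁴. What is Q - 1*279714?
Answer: -279714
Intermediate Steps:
Q = 0
Q - 1*279714 = 0 - 1*279714 = 0 - 279714 = -279714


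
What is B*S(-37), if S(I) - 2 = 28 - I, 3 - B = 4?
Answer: -67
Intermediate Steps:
B = -1 (B = 3 - 1*4 = 3 - 4 = -1)
S(I) = 30 - I (S(I) = 2 + (28 - I) = 30 - I)
B*S(-37) = -(30 - 1*(-37)) = -(30 + 37) = -1*67 = -67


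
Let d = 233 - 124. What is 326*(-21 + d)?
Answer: 28688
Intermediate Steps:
d = 109
326*(-21 + d) = 326*(-21 + 109) = 326*88 = 28688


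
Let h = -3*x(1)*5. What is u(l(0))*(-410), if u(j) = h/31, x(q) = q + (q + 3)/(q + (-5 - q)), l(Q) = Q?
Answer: 1230/31 ≈ 39.677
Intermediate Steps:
x(q) = -⅗ + 4*q/5 (x(q) = q + (3 + q)/(-5) = q + (3 + q)*(-⅕) = q + (-⅗ - q/5) = -⅗ + 4*q/5)
h = -3 (h = -3*(-⅗ + (⅘)*1)*5 = -3*(-⅗ + ⅘)*5 = -3*⅕*5 = -⅗*5 = -3)
u(j) = -3/31
u(l(0))*(-410) = -3/31*(-410) = 1230/31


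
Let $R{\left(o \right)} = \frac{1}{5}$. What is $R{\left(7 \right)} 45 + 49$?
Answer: $58$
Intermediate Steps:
$R{\left(o \right)} = \frac{1}{5}$
$R{\left(7 \right)} 45 + 49 = \frac{1}{5} \cdot 45 + 49 = 9 + 49 = 58$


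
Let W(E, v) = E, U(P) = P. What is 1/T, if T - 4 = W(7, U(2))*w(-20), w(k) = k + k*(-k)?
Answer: -1/2936 ≈ -0.00034060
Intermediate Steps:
w(k) = k - k²
T = -2936 (T = 4 + 7*(-20*(1 - 1*(-20))) = 4 + 7*(-20*(1 + 20)) = 4 + 7*(-20*21) = 4 + 7*(-420) = 4 - 2940 = -2936)
1/T = 1/(-2936) = -1/2936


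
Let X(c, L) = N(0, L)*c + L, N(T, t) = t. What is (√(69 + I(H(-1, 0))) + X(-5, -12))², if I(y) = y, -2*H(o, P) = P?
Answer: (48 + √69)² ≈ 3170.4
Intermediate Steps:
H(o, P) = -P/2
X(c, L) = L + L*c (X(c, L) = L*c + L = L + L*c)
(√(69 + I(H(-1, 0))) + X(-5, -12))² = (√(69 - ½*0) - 12*(1 - 5))² = (√(69 + 0) - 12*(-4))² = (√69 + 48)² = (48 + √69)²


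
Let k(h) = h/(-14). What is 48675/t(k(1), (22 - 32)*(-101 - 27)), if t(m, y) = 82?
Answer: 48675/82 ≈ 593.60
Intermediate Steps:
k(h) = -h/14 (k(h) = h*(-1/14) = -h/14)
48675/t(k(1), (22 - 32)*(-101 - 27)) = 48675/82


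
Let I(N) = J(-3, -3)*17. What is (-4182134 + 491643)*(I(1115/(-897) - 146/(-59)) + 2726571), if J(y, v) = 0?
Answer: -10062385736361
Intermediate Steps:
I(N) = 0 (I(N) = 0*17 = 0)
(-4182134 + 491643)*(I(1115/(-897) - 146/(-59)) + 2726571) = (-4182134 + 491643)*(0 + 2726571) = -3690491*2726571 = -10062385736361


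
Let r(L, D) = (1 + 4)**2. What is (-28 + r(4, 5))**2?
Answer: 9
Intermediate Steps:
r(L, D) = 25 (r(L, D) = 5**2 = 25)
(-28 + r(4, 5))**2 = (-28 + 25)**2 = (-3)**2 = 9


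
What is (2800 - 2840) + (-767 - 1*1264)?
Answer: -2071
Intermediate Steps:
(2800 - 2840) + (-767 - 1*1264) = -40 + (-767 - 1264) = -40 - 2031 = -2071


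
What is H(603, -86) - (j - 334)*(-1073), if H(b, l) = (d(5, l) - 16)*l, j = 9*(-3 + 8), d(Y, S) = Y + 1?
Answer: -309237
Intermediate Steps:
d(Y, S) = 1 + Y
j = 45 (j = 9*5 = 45)
H(b, l) = -10*l (H(b, l) = ((1 + 5) - 16)*l = (6 - 16)*l = -10*l)
H(603, -86) - (j - 334)*(-1073) = -10*(-86) - (45 - 334)*(-1073) = 860 - (-289)*(-1073) = 860 - 1*310097 = 860 - 310097 = -309237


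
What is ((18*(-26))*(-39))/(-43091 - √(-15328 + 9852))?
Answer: -786496932/1856839757 + 1350648*I/1856839757 ≈ -0.42357 + 0.00072739*I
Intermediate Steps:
((18*(-26))*(-39))/(-43091 - √(-15328 + 9852)) = (-468*(-39))/(-43091 - √(-5476)) = 18252/(-43091 - 74*I) = 18252*((-43091 + 74*I)/1856839757) = 18252*(-43091 + 74*I)/1856839757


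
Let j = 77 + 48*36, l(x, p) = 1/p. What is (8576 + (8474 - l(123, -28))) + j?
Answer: 527941/28 ≈ 18855.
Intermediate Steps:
j = 1805 (j = 77 + 1728 = 1805)
(8576 + (8474 - l(123, -28))) + j = (8576 + (8474 - 1/(-28))) + 1805 = (8576 + (8474 - 1*(-1/28))) + 1805 = (8576 + (8474 + 1/28)) + 1805 = (8576 + 237273/28) + 1805 = 477401/28 + 1805 = 527941/28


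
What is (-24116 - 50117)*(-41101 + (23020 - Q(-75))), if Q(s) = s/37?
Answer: 49656086826/37 ≈ 1.3421e+9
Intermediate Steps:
Q(s) = s/37 (Q(s) = s*(1/37) = s/37)
(-24116 - 50117)*(-41101 + (23020 - Q(-75))) = (-24116 - 50117)*(-41101 + (23020 - (-75)/37)) = -74233*(-41101 + (23020 - 1*(-75/37))) = -74233*(-41101 + (23020 + 75/37)) = -74233*(-41101 + 851815/37) = -74233*(-668922/37) = 49656086826/37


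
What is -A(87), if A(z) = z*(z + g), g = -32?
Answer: -4785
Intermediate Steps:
A(z) = z*(-32 + z) (A(z) = z*(z - 32) = z*(-32 + z))
-A(87) = -87*(-32 + 87) = -87*55 = -1*4785 = -4785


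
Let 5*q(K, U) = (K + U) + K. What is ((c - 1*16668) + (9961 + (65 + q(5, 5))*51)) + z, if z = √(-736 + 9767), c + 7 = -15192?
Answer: -18438 + √9031 ≈ -18343.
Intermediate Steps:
q(K, U) = U/5 + 2*K/5 (q(K, U) = ((K + U) + K)/5 = (U + 2*K)/5 = U/5 + 2*K/5)
c = -15199 (c = -7 - 15192 = -15199)
z = √9031 ≈ 95.032
((c - 1*16668) + (9961 + (65 + q(5, 5))*51)) + z = ((-15199 - 1*16668) + (9961 + (65 + ((⅕)*5 + (⅖)*5))*51)) + √9031 = ((-15199 - 16668) + (9961 + (65 + (1 + 2))*51)) + √9031 = (-31867 + (9961 + (65 + 3)*51)) + √9031 = (-31867 + (9961 + 68*51)) + √9031 = (-31867 + (9961 + 3468)) + √9031 = (-31867 + 13429) + √9031 = -18438 + √9031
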